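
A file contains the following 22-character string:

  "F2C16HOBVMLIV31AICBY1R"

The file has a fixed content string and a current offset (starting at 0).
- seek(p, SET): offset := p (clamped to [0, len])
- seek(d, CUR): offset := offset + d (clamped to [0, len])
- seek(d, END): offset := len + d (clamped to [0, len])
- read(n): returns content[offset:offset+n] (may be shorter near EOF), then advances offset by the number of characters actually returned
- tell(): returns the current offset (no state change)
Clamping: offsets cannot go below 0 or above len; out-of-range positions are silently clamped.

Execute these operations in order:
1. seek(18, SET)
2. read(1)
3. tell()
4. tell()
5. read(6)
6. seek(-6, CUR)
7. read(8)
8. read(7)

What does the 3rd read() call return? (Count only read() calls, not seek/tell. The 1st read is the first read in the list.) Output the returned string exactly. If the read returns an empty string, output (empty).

After 1 (seek(18, SET)): offset=18
After 2 (read(1)): returned 'B', offset=19
After 3 (tell()): offset=19
After 4 (tell()): offset=19
After 5 (read(6)): returned 'Y1R', offset=22
After 6 (seek(-6, CUR)): offset=16
After 7 (read(8)): returned 'ICBY1R', offset=22
After 8 (read(7)): returned '', offset=22

Answer: ICBY1R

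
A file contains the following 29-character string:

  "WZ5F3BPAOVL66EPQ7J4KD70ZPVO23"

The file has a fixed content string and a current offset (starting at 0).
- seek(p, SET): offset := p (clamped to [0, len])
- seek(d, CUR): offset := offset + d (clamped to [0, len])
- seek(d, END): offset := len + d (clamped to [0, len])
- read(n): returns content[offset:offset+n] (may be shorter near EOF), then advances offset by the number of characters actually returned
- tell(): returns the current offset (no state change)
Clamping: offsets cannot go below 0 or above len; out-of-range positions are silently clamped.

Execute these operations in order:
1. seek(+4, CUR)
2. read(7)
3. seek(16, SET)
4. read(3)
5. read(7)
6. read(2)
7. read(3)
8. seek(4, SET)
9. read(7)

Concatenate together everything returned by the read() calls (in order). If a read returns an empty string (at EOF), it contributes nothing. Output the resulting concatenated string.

After 1 (seek(+4, CUR)): offset=4
After 2 (read(7)): returned '3BPAOVL', offset=11
After 3 (seek(16, SET)): offset=16
After 4 (read(3)): returned '7J4', offset=19
After 5 (read(7)): returned 'KD70ZPV', offset=26
After 6 (read(2)): returned 'O2', offset=28
After 7 (read(3)): returned '3', offset=29
After 8 (seek(4, SET)): offset=4
After 9 (read(7)): returned '3BPAOVL', offset=11

Answer: 3BPAOVL7J4KD70ZPVO233BPAOVL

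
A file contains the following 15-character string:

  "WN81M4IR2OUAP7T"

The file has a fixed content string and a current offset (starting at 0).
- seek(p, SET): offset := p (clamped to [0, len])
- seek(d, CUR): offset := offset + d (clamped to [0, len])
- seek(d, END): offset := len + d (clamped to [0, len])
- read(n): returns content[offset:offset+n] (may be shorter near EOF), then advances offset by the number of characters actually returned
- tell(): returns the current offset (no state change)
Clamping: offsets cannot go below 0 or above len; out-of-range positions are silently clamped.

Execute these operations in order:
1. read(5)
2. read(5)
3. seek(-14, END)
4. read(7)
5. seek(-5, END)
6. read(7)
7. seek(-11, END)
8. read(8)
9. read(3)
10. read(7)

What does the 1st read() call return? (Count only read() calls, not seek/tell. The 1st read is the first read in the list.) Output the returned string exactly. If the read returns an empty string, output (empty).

Answer: WN81M

Derivation:
After 1 (read(5)): returned 'WN81M', offset=5
After 2 (read(5)): returned '4IR2O', offset=10
After 3 (seek(-14, END)): offset=1
After 4 (read(7)): returned 'N81M4IR', offset=8
After 5 (seek(-5, END)): offset=10
After 6 (read(7)): returned 'UAP7T', offset=15
After 7 (seek(-11, END)): offset=4
After 8 (read(8)): returned 'M4IR2OUA', offset=12
After 9 (read(3)): returned 'P7T', offset=15
After 10 (read(7)): returned '', offset=15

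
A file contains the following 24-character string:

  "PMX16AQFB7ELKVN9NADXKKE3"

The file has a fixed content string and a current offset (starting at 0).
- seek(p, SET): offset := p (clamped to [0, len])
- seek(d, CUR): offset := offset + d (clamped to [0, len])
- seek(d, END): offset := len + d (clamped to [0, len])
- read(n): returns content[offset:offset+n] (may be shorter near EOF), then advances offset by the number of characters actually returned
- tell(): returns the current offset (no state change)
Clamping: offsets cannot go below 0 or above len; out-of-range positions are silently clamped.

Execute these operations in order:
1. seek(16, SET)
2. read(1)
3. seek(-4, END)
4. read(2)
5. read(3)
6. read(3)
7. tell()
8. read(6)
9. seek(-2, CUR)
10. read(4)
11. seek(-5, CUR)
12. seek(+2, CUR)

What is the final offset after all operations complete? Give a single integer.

Answer: 21

Derivation:
After 1 (seek(16, SET)): offset=16
After 2 (read(1)): returned 'N', offset=17
After 3 (seek(-4, END)): offset=20
After 4 (read(2)): returned 'KK', offset=22
After 5 (read(3)): returned 'E3', offset=24
After 6 (read(3)): returned '', offset=24
After 7 (tell()): offset=24
After 8 (read(6)): returned '', offset=24
After 9 (seek(-2, CUR)): offset=22
After 10 (read(4)): returned 'E3', offset=24
After 11 (seek(-5, CUR)): offset=19
After 12 (seek(+2, CUR)): offset=21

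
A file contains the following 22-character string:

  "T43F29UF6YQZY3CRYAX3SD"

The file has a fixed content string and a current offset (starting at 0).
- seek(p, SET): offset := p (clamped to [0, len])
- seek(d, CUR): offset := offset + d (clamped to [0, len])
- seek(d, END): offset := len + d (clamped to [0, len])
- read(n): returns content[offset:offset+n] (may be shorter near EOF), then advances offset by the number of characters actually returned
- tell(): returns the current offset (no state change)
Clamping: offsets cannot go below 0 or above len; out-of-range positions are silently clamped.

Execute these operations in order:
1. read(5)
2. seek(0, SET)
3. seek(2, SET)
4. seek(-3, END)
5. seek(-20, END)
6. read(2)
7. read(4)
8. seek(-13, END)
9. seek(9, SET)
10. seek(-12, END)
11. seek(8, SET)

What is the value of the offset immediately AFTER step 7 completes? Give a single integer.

Answer: 8

Derivation:
After 1 (read(5)): returned 'T43F2', offset=5
After 2 (seek(0, SET)): offset=0
After 3 (seek(2, SET)): offset=2
After 4 (seek(-3, END)): offset=19
After 5 (seek(-20, END)): offset=2
After 6 (read(2)): returned '3F', offset=4
After 7 (read(4)): returned '29UF', offset=8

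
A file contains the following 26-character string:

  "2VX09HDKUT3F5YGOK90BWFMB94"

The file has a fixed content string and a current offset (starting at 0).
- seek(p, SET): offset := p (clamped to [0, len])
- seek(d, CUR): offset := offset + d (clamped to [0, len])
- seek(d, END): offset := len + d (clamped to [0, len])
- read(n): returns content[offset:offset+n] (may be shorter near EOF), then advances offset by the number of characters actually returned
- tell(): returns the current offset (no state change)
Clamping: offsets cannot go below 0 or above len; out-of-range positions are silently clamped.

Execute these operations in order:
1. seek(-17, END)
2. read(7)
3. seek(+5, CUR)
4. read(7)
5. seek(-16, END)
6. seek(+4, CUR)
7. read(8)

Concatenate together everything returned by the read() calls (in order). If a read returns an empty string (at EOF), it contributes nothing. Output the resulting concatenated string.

Answer: T3F5YGOFMB94GOK90BWF

Derivation:
After 1 (seek(-17, END)): offset=9
After 2 (read(7)): returned 'T3F5YGO', offset=16
After 3 (seek(+5, CUR)): offset=21
After 4 (read(7)): returned 'FMB94', offset=26
After 5 (seek(-16, END)): offset=10
After 6 (seek(+4, CUR)): offset=14
After 7 (read(8)): returned 'GOK90BWF', offset=22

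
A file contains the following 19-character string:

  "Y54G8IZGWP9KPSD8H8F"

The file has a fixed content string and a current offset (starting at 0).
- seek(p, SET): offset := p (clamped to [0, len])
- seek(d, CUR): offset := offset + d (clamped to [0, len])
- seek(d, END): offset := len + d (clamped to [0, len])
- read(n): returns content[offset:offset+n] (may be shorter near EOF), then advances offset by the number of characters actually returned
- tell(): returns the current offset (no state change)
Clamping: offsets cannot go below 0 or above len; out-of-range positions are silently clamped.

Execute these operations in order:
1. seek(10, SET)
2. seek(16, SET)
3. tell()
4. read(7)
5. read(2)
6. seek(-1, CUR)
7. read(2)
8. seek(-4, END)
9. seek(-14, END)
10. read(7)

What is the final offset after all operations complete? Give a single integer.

Answer: 12

Derivation:
After 1 (seek(10, SET)): offset=10
After 2 (seek(16, SET)): offset=16
After 3 (tell()): offset=16
After 4 (read(7)): returned 'H8F', offset=19
After 5 (read(2)): returned '', offset=19
After 6 (seek(-1, CUR)): offset=18
After 7 (read(2)): returned 'F', offset=19
After 8 (seek(-4, END)): offset=15
After 9 (seek(-14, END)): offset=5
After 10 (read(7)): returned 'IZGWP9K', offset=12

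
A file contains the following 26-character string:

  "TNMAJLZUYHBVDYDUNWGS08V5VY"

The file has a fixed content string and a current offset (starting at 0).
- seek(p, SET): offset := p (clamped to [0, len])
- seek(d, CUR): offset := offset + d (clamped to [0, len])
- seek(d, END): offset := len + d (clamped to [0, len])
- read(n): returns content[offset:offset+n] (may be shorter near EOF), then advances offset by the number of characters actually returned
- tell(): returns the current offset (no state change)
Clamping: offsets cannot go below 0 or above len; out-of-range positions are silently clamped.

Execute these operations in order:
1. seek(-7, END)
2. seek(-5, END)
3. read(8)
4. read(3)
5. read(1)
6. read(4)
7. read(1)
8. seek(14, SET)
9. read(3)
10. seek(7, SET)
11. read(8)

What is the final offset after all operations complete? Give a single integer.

After 1 (seek(-7, END)): offset=19
After 2 (seek(-5, END)): offset=21
After 3 (read(8)): returned '8V5VY', offset=26
After 4 (read(3)): returned '', offset=26
After 5 (read(1)): returned '', offset=26
After 6 (read(4)): returned '', offset=26
After 7 (read(1)): returned '', offset=26
After 8 (seek(14, SET)): offset=14
After 9 (read(3)): returned 'DUN', offset=17
After 10 (seek(7, SET)): offset=7
After 11 (read(8)): returned 'UYHBVDYD', offset=15

Answer: 15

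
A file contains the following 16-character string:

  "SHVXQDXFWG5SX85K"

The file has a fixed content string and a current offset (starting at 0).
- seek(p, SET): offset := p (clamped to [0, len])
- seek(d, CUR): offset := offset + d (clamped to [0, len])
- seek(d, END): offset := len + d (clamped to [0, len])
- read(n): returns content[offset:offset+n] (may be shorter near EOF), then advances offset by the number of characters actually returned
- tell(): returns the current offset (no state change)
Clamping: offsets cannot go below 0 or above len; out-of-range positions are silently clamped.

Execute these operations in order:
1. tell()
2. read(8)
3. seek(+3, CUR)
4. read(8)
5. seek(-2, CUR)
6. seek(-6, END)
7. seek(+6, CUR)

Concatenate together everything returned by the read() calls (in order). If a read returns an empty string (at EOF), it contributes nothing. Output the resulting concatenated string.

After 1 (tell()): offset=0
After 2 (read(8)): returned 'SHVXQDXF', offset=8
After 3 (seek(+3, CUR)): offset=11
After 4 (read(8)): returned 'SX85K', offset=16
After 5 (seek(-2, CUR)): offset=14
After 6 (seek(-6, END)): offset=10
After 7 (seek(+6, CUR)): offset=16

Answer: SHVXQDXFSX85K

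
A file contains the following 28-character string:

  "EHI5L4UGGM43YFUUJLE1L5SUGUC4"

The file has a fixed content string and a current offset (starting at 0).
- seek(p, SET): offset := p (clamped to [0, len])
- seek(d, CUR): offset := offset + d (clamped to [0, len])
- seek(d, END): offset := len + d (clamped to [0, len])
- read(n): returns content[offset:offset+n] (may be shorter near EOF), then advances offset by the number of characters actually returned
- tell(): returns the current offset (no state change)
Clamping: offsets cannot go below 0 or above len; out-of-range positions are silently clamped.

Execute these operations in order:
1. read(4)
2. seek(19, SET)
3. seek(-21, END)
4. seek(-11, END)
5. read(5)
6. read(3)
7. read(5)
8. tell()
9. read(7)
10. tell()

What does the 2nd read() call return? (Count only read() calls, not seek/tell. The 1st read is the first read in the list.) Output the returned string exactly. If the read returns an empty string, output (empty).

Answer: LE1L5

Derivation:
After 1 (read(4)): returned 'EHI5', offset=4
After 2 (seek(19, SET)): offset=19
After 3 (seek(-21, END)): offset=7
After 4 (seek(-11, END)): offset=17
After 5 (read(5)): returned 'LE1L5', offset=22
After 6 (read(3)): returned 'SUG', offset=25
After 7 (read(5)): returned 'UC4', offset=28
After 8 (tell()): offset=28
After 9 (read(7)): returned '', offset=28
After 10 (tell()): offset=28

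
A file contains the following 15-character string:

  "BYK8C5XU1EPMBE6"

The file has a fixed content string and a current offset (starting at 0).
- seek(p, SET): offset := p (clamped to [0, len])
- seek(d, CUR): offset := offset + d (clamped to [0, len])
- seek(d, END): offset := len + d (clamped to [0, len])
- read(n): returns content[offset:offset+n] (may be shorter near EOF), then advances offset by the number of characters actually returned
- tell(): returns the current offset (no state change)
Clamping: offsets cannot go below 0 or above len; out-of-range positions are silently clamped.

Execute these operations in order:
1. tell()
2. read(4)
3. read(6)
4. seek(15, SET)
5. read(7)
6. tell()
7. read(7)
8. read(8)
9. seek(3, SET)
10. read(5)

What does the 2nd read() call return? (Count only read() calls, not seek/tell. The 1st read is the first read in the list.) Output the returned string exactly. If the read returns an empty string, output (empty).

After 1 (tell()): offset=0
After 2 (read(4)): returned 'BYK8', offset=4
After 3 (read(6)): returned 'C5XU1E', offset=10
After 4 (seek(15, SET)): offset=15
After 5 (read(7)): returned '', offset=15
After 6 (tell()): offset=15
After 7 (read(7)): returned '', offset=15
After 8 (read(8)): returned '', offset=15
After 9 (seek(3, SET)): offset=3
After 10 (read(5)): returned '8C5XU', offset=8

Answer: C5XU1E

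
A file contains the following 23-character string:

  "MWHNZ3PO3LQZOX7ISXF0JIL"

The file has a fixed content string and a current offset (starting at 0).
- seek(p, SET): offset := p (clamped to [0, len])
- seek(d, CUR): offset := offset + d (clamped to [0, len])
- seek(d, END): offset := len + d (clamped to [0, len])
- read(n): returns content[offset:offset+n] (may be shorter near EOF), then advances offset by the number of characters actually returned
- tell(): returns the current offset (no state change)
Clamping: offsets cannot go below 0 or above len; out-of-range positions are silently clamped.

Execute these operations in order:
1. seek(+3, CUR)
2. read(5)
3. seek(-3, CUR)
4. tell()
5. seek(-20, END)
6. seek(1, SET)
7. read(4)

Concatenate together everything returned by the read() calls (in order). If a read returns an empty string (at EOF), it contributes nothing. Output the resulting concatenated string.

Answer: NZ3POWHNZ

Derivation:
After 1 (seek(+3, CUR)): offset=3
After 2 (read(5)): returned 'NZ3PO', offset=8
After 3 (seek(-3, CUR)): offset=5
After 4 (tell()): offset=5
After 5 (seek(-20, END)): offset=3
After 6 (seek(1, SET)): offset=1
After 7 (read(4)): returned 'WHNZ', offset=5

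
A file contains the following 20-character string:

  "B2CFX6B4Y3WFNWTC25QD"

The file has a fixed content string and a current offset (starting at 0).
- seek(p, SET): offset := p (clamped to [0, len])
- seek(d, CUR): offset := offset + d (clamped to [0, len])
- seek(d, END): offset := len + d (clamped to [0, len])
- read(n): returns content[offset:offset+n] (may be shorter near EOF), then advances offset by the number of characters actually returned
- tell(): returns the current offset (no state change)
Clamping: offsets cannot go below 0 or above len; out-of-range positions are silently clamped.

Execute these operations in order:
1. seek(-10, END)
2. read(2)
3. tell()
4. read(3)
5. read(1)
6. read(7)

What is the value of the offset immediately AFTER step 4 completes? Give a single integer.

Answer: 15

Derivation:
After 1 (seek(-10, END)): offset=10
After 2 (read(2)): returned 'WF', offset=12
After 3 (tell()): offset=12
After 4 (read(3)): returned 'NWT', offset=15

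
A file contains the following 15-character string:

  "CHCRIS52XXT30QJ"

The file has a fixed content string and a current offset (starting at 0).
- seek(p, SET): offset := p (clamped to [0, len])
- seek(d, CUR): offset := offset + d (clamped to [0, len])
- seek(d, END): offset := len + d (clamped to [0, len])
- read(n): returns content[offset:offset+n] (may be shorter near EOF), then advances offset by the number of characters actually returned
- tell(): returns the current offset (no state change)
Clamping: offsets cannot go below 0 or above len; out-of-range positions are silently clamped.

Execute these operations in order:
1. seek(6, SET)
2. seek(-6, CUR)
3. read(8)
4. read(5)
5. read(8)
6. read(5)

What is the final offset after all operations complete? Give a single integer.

After 1 (seek(6, SET)): offset=6
After 2 (seek(-6, CUR)): offset=0
After 3 (read(8)): returned 'CHCRIS52', offset=8
After 4 (read(5)): returned 'XXT30', offset=13
After 5 (read(8)): returned 'QJ', offset=15
After 6 (read(5)): returned '', offset=15

Answer: 15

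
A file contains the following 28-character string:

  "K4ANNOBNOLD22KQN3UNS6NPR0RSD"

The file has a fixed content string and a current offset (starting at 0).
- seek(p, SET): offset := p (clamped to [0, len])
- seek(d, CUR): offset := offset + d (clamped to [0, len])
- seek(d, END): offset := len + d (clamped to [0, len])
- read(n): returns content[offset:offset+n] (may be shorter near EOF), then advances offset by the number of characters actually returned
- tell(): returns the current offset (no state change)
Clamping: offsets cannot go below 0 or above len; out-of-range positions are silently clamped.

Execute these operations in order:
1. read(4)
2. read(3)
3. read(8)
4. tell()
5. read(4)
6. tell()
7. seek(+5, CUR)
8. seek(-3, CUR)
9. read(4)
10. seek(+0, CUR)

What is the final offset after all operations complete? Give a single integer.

Answer: 25

Derivation:
After 1 (read(4)): returned 'K4AN', offset=4
After 2 (read(3)): returned 'NOB', offset=7
After 3 (read(8)): returned 'NOLD22KQ', offset=15
After 4 (tell()): offset=15
After 5 (read(4)): returned 'N3UN', offset=19
After 6 (tell()): offset=19
After 7 (seek(+5, CUR)): offset=24
After 8 (seek(-3, CUR)): offset=21
After 9 (read(4)): returned 'NPR0', offset=25
After 10 (seek(+0, CUR)): offset=25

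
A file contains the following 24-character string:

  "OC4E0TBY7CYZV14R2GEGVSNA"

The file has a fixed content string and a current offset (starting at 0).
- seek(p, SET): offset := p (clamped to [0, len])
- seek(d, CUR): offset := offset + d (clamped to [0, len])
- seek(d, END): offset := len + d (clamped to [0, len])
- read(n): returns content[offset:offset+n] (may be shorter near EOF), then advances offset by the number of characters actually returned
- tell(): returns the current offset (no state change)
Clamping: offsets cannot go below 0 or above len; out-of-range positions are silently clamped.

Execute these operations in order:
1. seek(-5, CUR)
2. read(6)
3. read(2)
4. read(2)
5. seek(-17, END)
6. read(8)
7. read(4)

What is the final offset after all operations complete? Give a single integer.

After 1 (seek(-5, CUR)): offset=0
After 2 (read(6)): returned 'OC4E0T', offset=6
After 3 (read(2)): returned 'BY', offset=8
After 4 (read(2)): returned '7C', offset=10
After 5 (seek(-17, END)): offset=7
After 6 (read(8)): returned 'Y7CYZV14', offset=15
After 7 (read(4)): returned 'R2GE', offset=19

Answer: 19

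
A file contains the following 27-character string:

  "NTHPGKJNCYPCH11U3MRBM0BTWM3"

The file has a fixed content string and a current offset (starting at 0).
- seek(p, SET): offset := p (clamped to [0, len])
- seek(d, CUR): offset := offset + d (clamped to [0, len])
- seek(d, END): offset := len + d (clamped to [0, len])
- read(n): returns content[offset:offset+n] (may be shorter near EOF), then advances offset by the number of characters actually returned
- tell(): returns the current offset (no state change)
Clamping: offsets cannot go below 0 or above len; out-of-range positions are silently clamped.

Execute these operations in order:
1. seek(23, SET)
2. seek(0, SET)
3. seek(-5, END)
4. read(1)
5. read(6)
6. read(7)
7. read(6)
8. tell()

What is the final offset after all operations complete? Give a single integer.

After 1 (seek(23, SET)): offset=23
After 2 (seek(0, SET)): offset=0
After 3 (seek(-5, END)): offset=22
After 4 (read(1)): returned 'B', offset=23
After 5 (read(6)): returned 'TWM3', offset=27
After 6 (read(7)): returned '', offset=27
After 7 (read(6)): returned '', offset=27
After 8 (tell()): offset=27

Answer: 27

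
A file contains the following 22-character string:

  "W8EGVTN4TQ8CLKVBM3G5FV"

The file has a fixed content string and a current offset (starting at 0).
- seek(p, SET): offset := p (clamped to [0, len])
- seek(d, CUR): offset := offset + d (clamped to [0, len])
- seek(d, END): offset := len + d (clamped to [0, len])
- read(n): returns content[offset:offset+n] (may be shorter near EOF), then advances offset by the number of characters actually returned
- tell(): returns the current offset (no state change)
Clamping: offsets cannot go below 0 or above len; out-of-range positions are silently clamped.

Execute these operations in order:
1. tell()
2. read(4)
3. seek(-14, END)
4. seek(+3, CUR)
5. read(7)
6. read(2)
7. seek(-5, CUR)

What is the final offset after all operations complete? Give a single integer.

After 1 (tell()): offset=0
After 2 (read(4)): returned 'W8EG', offset=4
After 3 (seek(-14, END)): offset=8
After 4 (seek(+3, CUR)): offset=11
After 5 (read(7)): returned 'CLKVBM3', offset=18
After 6 (read(2)): returned 'G5', offset=20
After 7 (seek(-5, CUR)): offset=15

Answer: 15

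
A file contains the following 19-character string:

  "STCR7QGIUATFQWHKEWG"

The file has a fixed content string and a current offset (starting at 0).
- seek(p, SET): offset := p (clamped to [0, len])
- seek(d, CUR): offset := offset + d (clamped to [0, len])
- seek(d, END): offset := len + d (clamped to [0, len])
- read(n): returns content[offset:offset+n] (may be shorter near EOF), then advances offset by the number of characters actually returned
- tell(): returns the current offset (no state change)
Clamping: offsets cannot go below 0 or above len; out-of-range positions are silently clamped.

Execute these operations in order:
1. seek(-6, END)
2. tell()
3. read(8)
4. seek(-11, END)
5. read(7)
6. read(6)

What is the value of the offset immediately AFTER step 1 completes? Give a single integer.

Answer: 13

Derivation:
After 1 (seek(-6, END)): offset=13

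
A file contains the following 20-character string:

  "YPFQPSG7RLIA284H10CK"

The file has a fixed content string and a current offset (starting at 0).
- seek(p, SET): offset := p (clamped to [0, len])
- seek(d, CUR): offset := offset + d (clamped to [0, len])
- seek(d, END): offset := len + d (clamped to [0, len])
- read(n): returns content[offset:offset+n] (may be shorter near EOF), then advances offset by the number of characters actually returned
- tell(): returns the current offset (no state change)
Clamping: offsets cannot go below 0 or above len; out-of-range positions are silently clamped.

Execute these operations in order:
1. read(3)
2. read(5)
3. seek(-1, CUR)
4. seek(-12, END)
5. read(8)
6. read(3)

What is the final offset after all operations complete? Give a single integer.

After 1 (read(3)): returned 'YPF', offset=3
After 2 (read(5)): returned 'QPSG7', offset=8
After 3 (seek(-1, CUR)): offset=7
After 4 (seek(-12, END)): offset=8
After 5 (read(8)): returned 'RLIA284H', offset=16
After 6 (read(3)): returned '10C', offset=19

Answer: 19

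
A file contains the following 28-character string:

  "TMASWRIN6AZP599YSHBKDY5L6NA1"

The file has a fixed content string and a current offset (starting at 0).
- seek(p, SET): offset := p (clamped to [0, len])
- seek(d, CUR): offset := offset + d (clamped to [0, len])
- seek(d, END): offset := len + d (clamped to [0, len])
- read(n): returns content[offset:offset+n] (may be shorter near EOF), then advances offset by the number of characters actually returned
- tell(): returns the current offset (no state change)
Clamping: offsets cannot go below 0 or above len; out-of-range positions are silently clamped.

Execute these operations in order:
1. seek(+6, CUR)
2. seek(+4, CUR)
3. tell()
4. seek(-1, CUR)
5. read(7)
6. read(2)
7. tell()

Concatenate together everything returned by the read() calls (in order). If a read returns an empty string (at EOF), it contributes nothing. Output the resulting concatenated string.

Answer: AZP599YSH

Derivation:
After 1 (seek(+6, CUR)): offset=6
After 2 (seek(+4, CUR)): offset=10
After 3 (tell()): offset=10
After 4 (seek(-1, CUR)): offset=9
After 5 (read(7)): returned 'AZP599Y', offset=16
After 6 (read(2)): returned 'SH', offset=18
After 7 (tell()): offset=18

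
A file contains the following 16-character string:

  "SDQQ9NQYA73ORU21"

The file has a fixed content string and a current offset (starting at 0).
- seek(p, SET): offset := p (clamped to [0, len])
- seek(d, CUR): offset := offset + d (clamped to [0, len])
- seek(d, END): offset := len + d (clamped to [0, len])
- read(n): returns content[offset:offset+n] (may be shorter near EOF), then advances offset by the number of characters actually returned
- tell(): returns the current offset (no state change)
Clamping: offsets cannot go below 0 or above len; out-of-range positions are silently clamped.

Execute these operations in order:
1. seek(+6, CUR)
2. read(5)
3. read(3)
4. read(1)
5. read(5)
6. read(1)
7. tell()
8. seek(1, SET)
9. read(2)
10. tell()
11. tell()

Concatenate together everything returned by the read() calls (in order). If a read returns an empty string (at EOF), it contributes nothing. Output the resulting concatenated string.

Answer: QYA73ORU21DQ

Derivation:
After 1 (seek(+6, CUR)): offset=6
After 2 (read(5)): returned 'QYA73', offset=11
After 3 (read(3)): returned 'ORU', offset=14
After 4 (read(1)): returned '2', offset=15
After 5 (read(5)): returned '1', offset=16
After 6 (read(1)): returned '', offset=16
After 7 (tell()): offset=16
After 8 (seek(1, SET)): offset=1
After 9 (read(2)): returned 'DQ', offset=3
After 10 (tell()): offset=3
After 11 (tell()): offset=3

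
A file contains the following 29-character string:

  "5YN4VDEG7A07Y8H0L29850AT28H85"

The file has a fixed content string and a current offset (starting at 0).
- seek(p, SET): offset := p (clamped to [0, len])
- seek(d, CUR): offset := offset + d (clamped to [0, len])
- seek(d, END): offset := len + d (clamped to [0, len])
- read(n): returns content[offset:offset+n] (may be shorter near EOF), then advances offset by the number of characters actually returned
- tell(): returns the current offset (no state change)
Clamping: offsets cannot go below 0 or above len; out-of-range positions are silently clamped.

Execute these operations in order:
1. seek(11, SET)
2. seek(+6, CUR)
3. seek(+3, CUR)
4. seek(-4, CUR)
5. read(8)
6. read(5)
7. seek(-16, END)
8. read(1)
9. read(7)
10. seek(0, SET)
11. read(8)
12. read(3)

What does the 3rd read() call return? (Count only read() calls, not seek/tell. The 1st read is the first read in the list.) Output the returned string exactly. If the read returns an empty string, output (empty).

Answer: 8

Derivation:
After 1 (seek(11, SET)): offset=11
After 2 (seek(+6, CUR)): offset=17
After 3 (seek(+3, CUR)): offset=20
After 4 (seek(-4, CUR)): offset=16
After 5 (read(8)): returned 'L29850AT', offset=24
After 6 (read(5)): returned '28H85', offset=29
After 7 (seek(-16, END)): offset=13
After 8 (read(1)): returned '8', offset=14
After 9 (read(7)): returned 'H0L2985', offset=21
After 10 (seek(0, SET)): offset=0
After 11 (read(8)): returned '5YN4VDEG', offset=8
After 12 (read(3)): returned '7A0', offset=11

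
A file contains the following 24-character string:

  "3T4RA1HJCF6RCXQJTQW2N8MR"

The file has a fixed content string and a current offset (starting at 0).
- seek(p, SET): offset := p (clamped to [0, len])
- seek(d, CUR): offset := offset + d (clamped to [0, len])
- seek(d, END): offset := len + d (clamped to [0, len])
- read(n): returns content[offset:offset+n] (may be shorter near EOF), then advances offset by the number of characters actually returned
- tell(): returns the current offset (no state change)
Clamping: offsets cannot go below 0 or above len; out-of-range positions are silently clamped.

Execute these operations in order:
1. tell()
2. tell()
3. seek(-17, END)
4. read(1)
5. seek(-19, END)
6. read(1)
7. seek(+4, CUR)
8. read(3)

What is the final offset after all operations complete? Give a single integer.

After 1 (tell()): offset=0
After 2 (tell()): offset=0
After 3 (seek(-17, END)): offset=7
After 4 (read(1)): returned 'J', offset=8
After 5 (seek(-19, END)): offset=5
After 6 (read(1)): returned '1', offset=6
After 7 (seek(+4, CUR)): offset=10
After 8 (read(3)): returned '6RC', offset=13

Answer: 13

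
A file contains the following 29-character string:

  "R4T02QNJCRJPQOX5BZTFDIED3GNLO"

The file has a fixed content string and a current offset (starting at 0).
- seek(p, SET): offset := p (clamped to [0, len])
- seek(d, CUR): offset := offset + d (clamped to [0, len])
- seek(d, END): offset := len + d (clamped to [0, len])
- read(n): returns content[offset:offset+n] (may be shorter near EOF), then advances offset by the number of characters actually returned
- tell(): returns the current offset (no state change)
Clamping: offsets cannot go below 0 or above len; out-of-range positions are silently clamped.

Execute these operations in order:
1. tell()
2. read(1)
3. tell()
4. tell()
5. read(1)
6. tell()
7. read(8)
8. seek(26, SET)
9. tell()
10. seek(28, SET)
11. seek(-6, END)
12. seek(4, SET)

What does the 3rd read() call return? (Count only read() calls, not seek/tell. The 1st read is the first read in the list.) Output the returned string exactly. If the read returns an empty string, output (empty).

Answer: T02QNJCR

Derivation:
After 1 (tell()): offset=0
After 2 (read(1)): returned 'R', offset=1
After 3 (tell()): offset=1
After 4 (tell()): offset=1
After 5 (read(1)): returned '4', offset=2
After 6 (tell()): offset=2
After 7 (read(8)): returned 'T02QNJCR', offset=10
After 8 (seek(26, SET)): offset=26
After 9 (tell()): offset=26
After 10 (seek(28, SET)): offset=28
After 11 (seek(-6, END)): offset=23
After 12 (seek(4, SET)): offset=4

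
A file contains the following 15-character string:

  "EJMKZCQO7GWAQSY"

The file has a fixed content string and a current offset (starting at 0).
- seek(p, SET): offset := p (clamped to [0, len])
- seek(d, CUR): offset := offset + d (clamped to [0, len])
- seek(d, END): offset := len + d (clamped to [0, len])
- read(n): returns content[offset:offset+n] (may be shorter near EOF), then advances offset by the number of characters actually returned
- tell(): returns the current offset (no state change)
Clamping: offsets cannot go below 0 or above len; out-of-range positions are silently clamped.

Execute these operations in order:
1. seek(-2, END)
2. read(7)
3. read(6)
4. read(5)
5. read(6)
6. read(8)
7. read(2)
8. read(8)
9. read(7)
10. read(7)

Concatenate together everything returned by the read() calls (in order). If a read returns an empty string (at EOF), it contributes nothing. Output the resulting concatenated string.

Answer: SY

Derivation:
After 1 (seek(-2, END)): offset=13
After 2 (read(7)): returned 'SY', offset=15
After 3 (read(6)): returned '', offset=15
After 4 (read(5)): returned '', offset=15
After 5 (read(6)): returned '', offset=15
After 6 (read(8)): returned '', offset=15
After 7 (read(2)): returned '', offset=15
After 8 (read(8)): returned '', offset=15
After 9 (read(7)): returned '', offset=15
After 10 (read(7)): returned '', offset=15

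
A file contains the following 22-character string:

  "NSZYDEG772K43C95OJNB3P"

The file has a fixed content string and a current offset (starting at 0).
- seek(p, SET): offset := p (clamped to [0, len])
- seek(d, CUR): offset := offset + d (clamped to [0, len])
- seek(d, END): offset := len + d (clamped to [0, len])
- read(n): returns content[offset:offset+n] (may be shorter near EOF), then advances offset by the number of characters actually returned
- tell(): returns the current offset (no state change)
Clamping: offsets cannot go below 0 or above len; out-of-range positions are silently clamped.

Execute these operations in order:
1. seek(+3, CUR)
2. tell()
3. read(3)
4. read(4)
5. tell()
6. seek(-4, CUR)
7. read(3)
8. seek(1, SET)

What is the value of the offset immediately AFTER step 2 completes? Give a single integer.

Answer: 3

Derivation:
After 1 (seek(+3, CUR)): offset=3
After 2 (tell()): offset=3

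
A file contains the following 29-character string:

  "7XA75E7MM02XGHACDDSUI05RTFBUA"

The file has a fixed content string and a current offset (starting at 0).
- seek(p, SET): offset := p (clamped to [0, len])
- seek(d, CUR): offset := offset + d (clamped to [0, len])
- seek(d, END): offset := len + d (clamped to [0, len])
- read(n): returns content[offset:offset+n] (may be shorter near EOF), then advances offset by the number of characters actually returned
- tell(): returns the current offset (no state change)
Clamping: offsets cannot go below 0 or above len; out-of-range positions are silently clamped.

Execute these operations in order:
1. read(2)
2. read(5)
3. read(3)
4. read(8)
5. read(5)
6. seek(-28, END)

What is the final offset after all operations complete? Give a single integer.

Answer: 1

Derivation:
After 1 (read(2)): returned '7X', offset=2
After 2 (read(5)): returned 'A75E7', offset=7
After 3 (read(3)): returned 'MM0', offset=10
After 4 (read(8)): returned '2XGHACDD', offset=18
After 5 (read(5)): returned 'SUI05', offset=23
After 6 (seek(-28, END)): offset=1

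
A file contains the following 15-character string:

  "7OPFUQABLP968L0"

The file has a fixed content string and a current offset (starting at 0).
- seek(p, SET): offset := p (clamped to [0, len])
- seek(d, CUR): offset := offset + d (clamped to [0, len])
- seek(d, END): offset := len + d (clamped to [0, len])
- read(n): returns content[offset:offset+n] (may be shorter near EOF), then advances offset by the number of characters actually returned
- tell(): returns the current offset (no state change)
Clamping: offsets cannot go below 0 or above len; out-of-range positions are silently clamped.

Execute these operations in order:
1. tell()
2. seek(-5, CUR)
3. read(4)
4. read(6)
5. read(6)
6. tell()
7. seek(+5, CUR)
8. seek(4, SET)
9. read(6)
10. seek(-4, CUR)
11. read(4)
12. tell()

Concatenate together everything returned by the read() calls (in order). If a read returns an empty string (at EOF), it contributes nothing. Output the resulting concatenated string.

Answer: 7OPFUQABLP968L0UQABLPABLP

Derivation:
After 1 (tell()): offset=0
After 2 (seek(-5, CUR)): offset=0
After 3 (read(4)): returned '7OPF', offset=4
After 4 (read(6)): returned 'UQABLP', offset=10
After 5 (read(6)): returned '968L0', offset=15
After 6 (tell()): offset=15
After 7 (seek(+5, CUR)): offset=15
After 8 (seek(4, SET)): offset=4
After 9 (read(6)): returned 'UQABLP', offset=10
After 10 (seek(-4, CUR)): offset=6
After 11 (read(4)): returned 'ABLP', offset=10
After 12 (tell()): offset=10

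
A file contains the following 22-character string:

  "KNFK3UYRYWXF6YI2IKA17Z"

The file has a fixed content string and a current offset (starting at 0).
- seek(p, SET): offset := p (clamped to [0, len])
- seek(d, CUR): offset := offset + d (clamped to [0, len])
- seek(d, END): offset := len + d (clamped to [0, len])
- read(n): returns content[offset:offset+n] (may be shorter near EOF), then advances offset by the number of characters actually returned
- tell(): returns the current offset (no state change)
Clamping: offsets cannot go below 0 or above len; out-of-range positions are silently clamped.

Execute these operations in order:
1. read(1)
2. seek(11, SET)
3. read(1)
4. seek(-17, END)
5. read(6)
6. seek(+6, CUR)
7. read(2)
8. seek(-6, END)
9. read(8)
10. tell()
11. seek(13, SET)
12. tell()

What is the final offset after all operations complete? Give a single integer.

After 1 (read(1)): returned 'K', offset=1
After 2 (seek(11, SET)): offset=11
After 3 (read(1)): returned 'F', offset=12
After 4 (seek(-17, END)): offset=5
After 5 (read(6)): returned 'UYRYWX', offset=11
After 6 (seek(+6, CUR)): offset=17
After 7 (read(2)): returned 'KA', offset=19
After 8 (seek(-6, END)): offset=16
After 9 (read(8)): returned 'IKA17Z', offset=22
After 10 (tell()): offset=22
After 11 (seek(13, SET)): offset=13
After 12 (tell()): offset=13

Answer: 13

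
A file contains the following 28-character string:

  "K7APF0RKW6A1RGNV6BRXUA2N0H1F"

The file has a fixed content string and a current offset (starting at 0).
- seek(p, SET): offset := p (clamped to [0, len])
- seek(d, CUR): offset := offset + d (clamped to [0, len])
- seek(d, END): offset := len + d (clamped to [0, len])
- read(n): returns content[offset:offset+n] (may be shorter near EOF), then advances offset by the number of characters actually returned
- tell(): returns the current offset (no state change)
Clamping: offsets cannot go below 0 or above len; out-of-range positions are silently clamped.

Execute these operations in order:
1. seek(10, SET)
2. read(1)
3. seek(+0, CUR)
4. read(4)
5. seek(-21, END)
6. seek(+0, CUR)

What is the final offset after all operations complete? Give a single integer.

Answer: 7

Derivation:
After 1 (seek(10, SET)): offset=10
After 2 (read(1)): returned 'A', offset=11
After 3 (seek(+0, CUR)): offset=11
After 4 (read(4)): returned '1RGN', offset=15
After 5 (seek(-21, END)): offset=7
After 6 (seek(+0, CUR)): offset=7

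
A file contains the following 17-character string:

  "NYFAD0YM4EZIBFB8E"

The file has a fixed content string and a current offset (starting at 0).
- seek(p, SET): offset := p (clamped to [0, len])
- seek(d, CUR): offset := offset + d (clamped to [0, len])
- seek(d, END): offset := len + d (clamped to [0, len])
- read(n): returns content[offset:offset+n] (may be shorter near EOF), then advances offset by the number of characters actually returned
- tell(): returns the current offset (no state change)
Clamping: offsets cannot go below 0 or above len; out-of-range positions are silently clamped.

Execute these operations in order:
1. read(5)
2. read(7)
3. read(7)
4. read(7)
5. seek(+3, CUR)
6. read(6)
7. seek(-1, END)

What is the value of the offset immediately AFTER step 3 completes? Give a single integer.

Answer: 17

Derivation:
After 1 (read(5)): returned 'NYFAD', offset=5
After 2 (read(7)): returned '0YM4EZI', offset=12
After 3 (read(7)): returned 'BFB8E', offset=17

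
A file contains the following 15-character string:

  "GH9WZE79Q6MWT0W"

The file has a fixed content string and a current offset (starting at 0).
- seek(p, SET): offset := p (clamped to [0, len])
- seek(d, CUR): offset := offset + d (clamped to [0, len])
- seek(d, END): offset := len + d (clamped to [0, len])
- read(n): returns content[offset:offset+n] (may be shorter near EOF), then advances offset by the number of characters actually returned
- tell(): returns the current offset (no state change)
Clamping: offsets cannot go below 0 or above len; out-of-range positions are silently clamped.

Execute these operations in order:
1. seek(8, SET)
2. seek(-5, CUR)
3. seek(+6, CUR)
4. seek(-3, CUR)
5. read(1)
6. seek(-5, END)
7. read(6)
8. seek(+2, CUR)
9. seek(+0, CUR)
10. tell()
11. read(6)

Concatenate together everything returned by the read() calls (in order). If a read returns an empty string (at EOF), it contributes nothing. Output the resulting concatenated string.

After 1 (seek(8, SET)): offset=8
After 2 (seek(-5, CUR)): offset=3
After 3 (seek(+6, CUR)): offset=9
After 4 (seek(-3, CUR)): offset=6
After 5 (read(1)): returned '7', offset=7
After 6 (seek(-5, END)): offset=10
After 7 (read(6)): returned 'MWT0W', offset=15
After 8 (seek(+2, CUR)): offset=15
After 9 (seek(+0, CUR)): offset=15
After 10 (tell()): offset=15
After 11 (read(6)): returned '', offset=15

Answer: 7MWT0W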